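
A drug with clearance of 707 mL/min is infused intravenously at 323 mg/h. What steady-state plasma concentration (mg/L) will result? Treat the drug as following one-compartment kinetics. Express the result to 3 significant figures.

Convert clearance: 707 mL/min × 60 min/h ÷ 1000 mL/L = 42.42 L/h
Css = rate / CL = 323 / 42.42 = 7.614 mg/L

7.61 mg/L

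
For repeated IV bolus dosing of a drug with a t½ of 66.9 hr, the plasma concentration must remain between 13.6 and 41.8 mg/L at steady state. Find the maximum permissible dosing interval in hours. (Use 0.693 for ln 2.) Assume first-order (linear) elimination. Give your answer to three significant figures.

k = 0.693 / t½ = 0.693 / 66.9 = 0.01036 h⁻¹
Between IV bolus doses, concentration decays as C = C₀·e^(−kτ), so C_peak/C_trough = e^(kτ).
τ_max = ln(C_peak/C_trough) / k = ln(41.8/13.6) / 0.01036 = 1.123 / 0.01036 = 108.4 h

108 h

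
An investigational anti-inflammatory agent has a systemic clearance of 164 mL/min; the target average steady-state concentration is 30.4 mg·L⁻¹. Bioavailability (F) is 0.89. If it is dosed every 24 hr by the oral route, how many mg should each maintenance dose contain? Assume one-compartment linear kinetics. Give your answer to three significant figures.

8070 mg

CL = 164 mL/min = 164 × 0.06 = 9.840 L/h
D = CL × Css × τ / F = 9.840 × 30.4 × 24 / 0.89 = 8067 mg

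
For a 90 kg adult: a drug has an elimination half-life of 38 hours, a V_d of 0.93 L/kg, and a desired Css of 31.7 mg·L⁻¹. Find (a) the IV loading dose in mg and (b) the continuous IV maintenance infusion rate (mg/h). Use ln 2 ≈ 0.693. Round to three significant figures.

Vd = 0.93 L/kg × 90 kg = 83.70 L
LD = Vd × C = 83.70 × 31.7 = 2653 mg
CL = 0.693 × Vd / t½ = 0.693 × 83.70 / 38 = 1.526 L/h
Infusion rate = CL × Css = 1.526 × 31.7 = 48.37 mg/h

(a) 2650 mg; (b) 48.4 mg/h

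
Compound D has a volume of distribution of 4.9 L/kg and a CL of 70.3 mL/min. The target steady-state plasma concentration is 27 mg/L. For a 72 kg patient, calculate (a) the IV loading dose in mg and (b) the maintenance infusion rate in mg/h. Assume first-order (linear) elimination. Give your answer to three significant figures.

(a) 9530 mg; (b) 114 mg/h

Total Vd = 4.9 × 72 = 352.8 L
Loading: fill Vd to C_target → 352.8 L × 27 mg/L = 9526 mg
Convert clearance: 70.3 mL/min × 60 min/h ÷ 1000 mL/L = 4.218 L/h
Maintenance: replace elimination → rate = CL × Css = 4.218 × 27 = 113.9 mg/h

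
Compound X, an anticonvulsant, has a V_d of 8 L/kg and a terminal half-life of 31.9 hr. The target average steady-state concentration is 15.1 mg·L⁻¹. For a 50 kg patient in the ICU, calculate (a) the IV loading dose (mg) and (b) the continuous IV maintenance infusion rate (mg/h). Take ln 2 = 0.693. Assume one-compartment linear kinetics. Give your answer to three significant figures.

Total Vd = 8 × 50 = 400.0 L
LD = Vd × C = 400.0 × 15.1 = 6040 mg
CL = 0.693 × Vd / t½ = 0.693 × 400.0 / 31.9 = 8.690 L/h
Infusion rate = CL × Css = 8.690 × 15.1 = 131.2 mg/h

(a) 6040 mg; (b) 131 mg/h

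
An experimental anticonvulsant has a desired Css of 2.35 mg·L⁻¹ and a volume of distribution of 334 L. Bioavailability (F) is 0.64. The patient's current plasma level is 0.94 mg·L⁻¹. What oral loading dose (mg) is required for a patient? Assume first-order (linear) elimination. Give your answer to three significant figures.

The loading dose fills Vd to the target concentration.
Concentration deficit ΔC = 2.35 − 0.94 = 1.410 mg/L
LD = Vd × ΔC / F = 334.0 × 1.410 / 0.64 = 735.8 mg

736 mg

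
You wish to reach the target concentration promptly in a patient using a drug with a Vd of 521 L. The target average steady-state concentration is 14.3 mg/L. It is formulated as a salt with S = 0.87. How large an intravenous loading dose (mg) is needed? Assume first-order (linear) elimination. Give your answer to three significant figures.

8560 mg

The loading dose fills Vd to the target concentration.
LD = Vd × C / S = 521.0 × 14.30 / 0.87 = 8564 mg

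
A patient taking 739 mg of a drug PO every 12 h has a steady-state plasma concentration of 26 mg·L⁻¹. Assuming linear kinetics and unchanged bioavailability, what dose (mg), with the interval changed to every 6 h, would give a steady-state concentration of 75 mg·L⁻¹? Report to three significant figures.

With linear kinetics, Css is proportional to dose rate (D/τ) at fixed clearance.
D₂ = D₁ × (Css,target / Css,current) × (τ₂/τ₁) = 739 × (75/26) × (6/12) = 1066 mg

1070 mg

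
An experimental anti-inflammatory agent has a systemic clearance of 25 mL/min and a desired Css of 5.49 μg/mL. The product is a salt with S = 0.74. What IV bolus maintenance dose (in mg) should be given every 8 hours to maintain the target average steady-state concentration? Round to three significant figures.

89.0 mg

CL = 25 mL/min = 25 × 0.06 = 1.500 L/h
D = CL × Css × τ / S = 1.500 × 5.49 × 8 / 0.74 = 89.03 mg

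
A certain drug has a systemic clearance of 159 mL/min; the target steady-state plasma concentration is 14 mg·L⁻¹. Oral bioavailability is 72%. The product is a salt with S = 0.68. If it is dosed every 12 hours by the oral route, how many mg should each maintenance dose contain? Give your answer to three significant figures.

Convert clearance: 159 mL/min × 60 min/h ÷ 1000 mL/L = 9.540 L/h
D = CL × Css × τ / F / S = 9.540 × 14 × 12 / 0.72 / 0.68 = 3274 mg

3270 mg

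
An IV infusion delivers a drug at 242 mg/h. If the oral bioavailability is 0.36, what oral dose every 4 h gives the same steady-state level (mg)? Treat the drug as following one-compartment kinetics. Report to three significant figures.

2690 mg

To maintain the same Css, the systemic dosing rate must be unchanged: F·D/τ = infusion rate.
D = rate × τ / F = 242 × 4 / 0.36 = 2689 mg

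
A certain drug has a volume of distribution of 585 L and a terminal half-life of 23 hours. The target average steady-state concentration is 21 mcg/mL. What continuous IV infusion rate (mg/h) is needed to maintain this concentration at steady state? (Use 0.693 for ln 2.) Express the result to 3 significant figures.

370 mg/h

CL = 0.693 × Vd / t½ = 0.693 × 585.0 / 23 = 17.63 L/h
Infusion rate = CL × Css = 17.63 × 21 = 370.2 mg/h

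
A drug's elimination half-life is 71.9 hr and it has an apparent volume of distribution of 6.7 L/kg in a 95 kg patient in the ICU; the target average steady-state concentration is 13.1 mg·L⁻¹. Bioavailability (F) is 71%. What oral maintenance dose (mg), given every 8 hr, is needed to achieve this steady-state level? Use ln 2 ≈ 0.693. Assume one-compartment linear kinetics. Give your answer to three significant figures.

906 mg

Vd(total) = 95 kg × 6.7 L/kg = 636.5 L
CL = ln 2 · Vd / t½ = 0.693 × 636.5 / 71.9 = 6.135 L/h
D = CL × Css × τ / F = 6.135 × 13.1 × 8 / 0.71 = 905.6 mg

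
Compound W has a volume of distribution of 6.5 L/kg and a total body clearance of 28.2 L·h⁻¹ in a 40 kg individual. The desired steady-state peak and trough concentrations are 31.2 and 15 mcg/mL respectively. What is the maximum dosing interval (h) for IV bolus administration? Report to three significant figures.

6.75 h

Vd = 6.5 L/kg × 40 kg = 260.0 L
k = CL / Vd = 28.20 / 260.0 = 0.1085 h⁻¹
Between IV bolus doses, concentration decays as C = C₀·e^(−kτ), so C_peak/C_trough = e^(kτ).
τ_max = ln(C_peak/C_trough) / k = ln(31.2/15) / 0.1085 = 0.7324 / 0.1085 = 6.750 h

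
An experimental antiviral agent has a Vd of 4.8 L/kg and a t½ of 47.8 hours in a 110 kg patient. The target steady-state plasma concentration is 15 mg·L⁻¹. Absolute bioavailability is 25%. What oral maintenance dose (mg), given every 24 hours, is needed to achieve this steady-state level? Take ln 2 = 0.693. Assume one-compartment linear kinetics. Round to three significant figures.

11000 mg

Vd(total) = 110 kg × 4.8 L/kg = 528.0 L
k = 0.693/47.8 = 0.01450 h⁻¹, so CL = k·Vd = 0.01450 × 528.0 = 7.656 L/h
D = CL × Css × τ / F = 7.656 × 15 × 24 / 0.25 = 11020 mg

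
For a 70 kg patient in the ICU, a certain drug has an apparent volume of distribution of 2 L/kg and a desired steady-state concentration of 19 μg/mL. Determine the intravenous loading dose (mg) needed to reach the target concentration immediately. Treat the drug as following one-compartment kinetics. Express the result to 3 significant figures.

2660 mg

Vd(total) = 70 kg × 2 L/kg = 140.0 L
The loading dose fills Vd to the target concentration.
LD = Vd × C = 140.0 × 19.00 = 2660 mg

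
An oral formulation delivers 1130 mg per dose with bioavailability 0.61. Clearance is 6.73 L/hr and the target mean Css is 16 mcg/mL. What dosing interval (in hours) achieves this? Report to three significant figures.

F·D/τ = CL·Css → τ = F·D / (CL·Css).
τ = 0.61 × 1130 / (6.73 × 16) = 6.401 h

6.40 h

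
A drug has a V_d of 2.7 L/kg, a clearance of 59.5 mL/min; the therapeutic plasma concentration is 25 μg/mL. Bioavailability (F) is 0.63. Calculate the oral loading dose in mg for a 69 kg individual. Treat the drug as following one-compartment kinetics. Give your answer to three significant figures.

Vd(total) = 69 kg × 2.7 L/kg = 186.3 L
Loading dose depends on Vd (not clearance): it fills the distribution volume.
LD = Vd × C / F = 186.3 × 25.00 / 0.63 = 7393 mg

7390 mg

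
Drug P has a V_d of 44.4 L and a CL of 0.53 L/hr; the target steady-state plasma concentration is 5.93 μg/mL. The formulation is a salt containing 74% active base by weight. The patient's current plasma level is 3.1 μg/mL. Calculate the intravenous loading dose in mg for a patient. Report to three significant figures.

Concentration deficit ΔC = 5.93 − 3.1 = 2.830 mg/L
LD = Vd × ΔC / S = 44.40 × 2.830 / 0.74 = 169.8 mg

170 mg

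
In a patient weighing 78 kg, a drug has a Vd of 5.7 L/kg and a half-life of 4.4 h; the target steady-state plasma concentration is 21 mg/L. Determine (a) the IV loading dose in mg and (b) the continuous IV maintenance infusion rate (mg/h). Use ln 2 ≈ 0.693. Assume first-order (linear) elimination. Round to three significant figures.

(a) 9340 mg; (b) 1470 mg/h

Total Vd = 5.7 × 78 = 444.6 L
LD = Vd × C = 444.6 × 21 = 9337 mg
CL = 0.693 × Vd / t½ = 0.693 × 444.6 / 4.4 = 70.02 L/h
Infusion rate = CL × Css = 70.02 × 21 = 1470 mg/h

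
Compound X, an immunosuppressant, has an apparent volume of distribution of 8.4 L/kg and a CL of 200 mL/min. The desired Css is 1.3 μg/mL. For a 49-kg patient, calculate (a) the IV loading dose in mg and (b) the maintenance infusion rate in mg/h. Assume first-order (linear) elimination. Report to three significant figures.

Vd = 8.4 L/kg × 49 kg = 411.6 L
Loading: fill Vd to C_target → 411.6 L × 1.3 mg/L = 535.1 mg
CL = 200 mL/min = 200 × 0.06 = 12.00 L/h
Infusion rate = 12.00 L/h × 1.3 mg/L = 15.60 mg/h

(a) 535 mg; (b) 15.6 mg/h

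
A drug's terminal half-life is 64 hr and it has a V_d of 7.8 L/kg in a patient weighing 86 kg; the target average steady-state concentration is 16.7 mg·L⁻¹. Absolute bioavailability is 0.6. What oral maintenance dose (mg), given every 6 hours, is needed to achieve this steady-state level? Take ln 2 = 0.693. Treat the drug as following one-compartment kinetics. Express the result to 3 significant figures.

1210 mg

Vd = 7.8 L/kg × 86 kg = 670.8 L
CL = 0.693 × Vd / t½ = 0.693 × 670.8 / 64 = 7.264 L/h
D = CL × Css × τ / F = 7.264 × 16.7 × 6 / 0.6 = 1213 mg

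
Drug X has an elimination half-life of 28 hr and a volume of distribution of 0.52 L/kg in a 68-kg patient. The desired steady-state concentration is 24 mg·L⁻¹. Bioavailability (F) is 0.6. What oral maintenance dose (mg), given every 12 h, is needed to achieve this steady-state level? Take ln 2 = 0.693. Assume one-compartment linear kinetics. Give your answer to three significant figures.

420 mg

Vd(total) = 68 kg × 0.52 L/kg = 35.36 L
k = 0.693/28 = 0.02475 h⁻¹, so CL = k·Vd = 0.02475 × 35.36 = 0.8752 L/h
D = CL × Css × τ / F = 0.8752 × 24 × 12 / 0.6 = 420.1 mg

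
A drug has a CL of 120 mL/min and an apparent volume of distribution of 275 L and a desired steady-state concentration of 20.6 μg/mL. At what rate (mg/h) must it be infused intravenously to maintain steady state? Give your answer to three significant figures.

148 mg/h

CL = 120 mL/min × 60/1000 = 7.200 L/h
At steady state, infusion rate equals elimination rate: rate in = CL × Css.
R₀ = 7.200 × 20.6 = 148.3 mg/h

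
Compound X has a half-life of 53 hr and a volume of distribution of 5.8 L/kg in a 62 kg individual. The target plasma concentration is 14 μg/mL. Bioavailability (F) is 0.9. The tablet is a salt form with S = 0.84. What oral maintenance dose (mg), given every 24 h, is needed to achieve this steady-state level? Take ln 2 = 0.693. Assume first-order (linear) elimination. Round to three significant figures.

Vd = 5.8 L/kg × 62 kg = 359.6 L
CL = ln 2 · Vd / t½ = 0.693 × 359.6 / 53 = 4.702 L/h
D = CL × Css × τ / F / S = 4.702 × 14 × 24 / 0.9 / 0.84 = 2090 mg

2090 mg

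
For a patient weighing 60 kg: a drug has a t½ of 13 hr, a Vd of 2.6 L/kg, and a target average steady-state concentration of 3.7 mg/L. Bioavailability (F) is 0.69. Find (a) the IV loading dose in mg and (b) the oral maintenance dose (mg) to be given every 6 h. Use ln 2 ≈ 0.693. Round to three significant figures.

(a) 577 mg; (b) 268 mg

Vd(total) = 60 kg × 2.6 L/kg = 156.0 L
LD = Vd × C = 156.0 × 3.7 = 577.2 mg
CL = 0.693 × Vd / t½ = 0.693 × 156.0 / 13 = 8.316 L/h
D = CL × Css × τ / F = 8.316 × 3.7 × 6 / 0.69 = 267.6 mg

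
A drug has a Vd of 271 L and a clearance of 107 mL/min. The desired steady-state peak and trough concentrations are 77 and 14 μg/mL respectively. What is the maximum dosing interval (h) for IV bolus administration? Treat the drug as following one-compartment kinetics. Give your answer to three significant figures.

Convert clearance: 107 mL/min × 60 min/h ÷ 1000 mL/L = 6.420 L/h
k = CL / Vd = 6.420 / 271.0 = 0.02369 h⁻¹
Between IV bolus doses, concentration decays as C = C₀·e^(−kτ), so C_peak/C_trough = e^(kτ).
τ_max = ln(C_peak/C_trough) / k = ln(77/14) / 0.02369 = 1.705 / 0.02369 = 71.97 h

72.0 h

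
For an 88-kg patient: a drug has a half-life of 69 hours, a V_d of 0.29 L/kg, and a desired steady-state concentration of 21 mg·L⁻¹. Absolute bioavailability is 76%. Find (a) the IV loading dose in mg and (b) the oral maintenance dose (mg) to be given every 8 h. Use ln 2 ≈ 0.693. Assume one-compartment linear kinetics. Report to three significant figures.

(a) 536 mg; (b) 56.7 mg

Total Vd = 0.29 × 88 = 25.52 L
LD = Vd × C = 25.52 × 21 = 535.9 mg
CL = 0.693 × Vd / t½ = 0.693 × 25.52 / 69 = 0.2563 L/h
D = CL × Css × τ / F = 0.2563 × 21 × 8 / 0.76 = 56.66 mg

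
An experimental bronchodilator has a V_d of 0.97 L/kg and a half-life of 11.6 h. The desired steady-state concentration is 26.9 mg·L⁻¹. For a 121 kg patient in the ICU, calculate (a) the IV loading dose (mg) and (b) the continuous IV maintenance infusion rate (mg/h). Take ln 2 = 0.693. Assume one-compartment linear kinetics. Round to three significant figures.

Total Vd = 0.97 × 121 = 117.4 L
LD = Vd × C = 117.4 × 26.9 = 3158 mg
CL = 0.693 × Vd / t½ = 0.693 × 117.4 / 11.6 = 7.014 L/h
Infusion rate = CL × Css = 7.014 × 26.9 = 188.7 mg/h

(a) 3160 mg; (b) 189 mg/h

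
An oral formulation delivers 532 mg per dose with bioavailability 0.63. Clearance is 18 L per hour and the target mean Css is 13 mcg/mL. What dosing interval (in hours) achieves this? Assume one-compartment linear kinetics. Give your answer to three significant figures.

1.43 h

F·D/τ = CL·Css → τ = F·D / (CL·Css).
τ = 0.63 × 532 / (18 × 13) = 1.432 h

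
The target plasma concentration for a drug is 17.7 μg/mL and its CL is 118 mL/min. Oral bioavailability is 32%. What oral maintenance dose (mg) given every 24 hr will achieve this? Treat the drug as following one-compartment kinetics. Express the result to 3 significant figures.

9400 mg

Convert clearance: 118 mL/min × 60 min/h ÷ 1000 mL/L = 7.080 L/h
D = CL × Css × τ / F = 7.080 × 17.7 × 24 / 0.32 = 9399 mg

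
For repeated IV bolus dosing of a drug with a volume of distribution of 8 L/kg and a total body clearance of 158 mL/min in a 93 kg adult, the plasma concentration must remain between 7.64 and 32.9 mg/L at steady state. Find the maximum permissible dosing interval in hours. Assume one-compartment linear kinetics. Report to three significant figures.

115 h

Vd = 8 L/kg × 93 kg = 744.0 L
CL = 158 mL/min = 158 × 0.06 = 9.480 L/h
k = CL / Vd = 9.480 / 744.0 = 0.01274 h⁻¹
Between IV bolus doses, concentration decays as C = C₀·e^(−kτ), so C_peak/C_trough = e^(kτ).
τ_max = ln(C_peak/C_trough) / k = ln(32.9/7.64) / 0.01274 = 1.460 / 0.01274 = 114.6 h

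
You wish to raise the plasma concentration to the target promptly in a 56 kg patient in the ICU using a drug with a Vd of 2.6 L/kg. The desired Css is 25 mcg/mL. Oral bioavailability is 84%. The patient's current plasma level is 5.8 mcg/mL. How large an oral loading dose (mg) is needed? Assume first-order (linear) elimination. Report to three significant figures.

Vd(total) = 56 kg × 2.6 L/kg = 145.6 L
The loading dose fills Vd to the target concentration.
Concentration deficit ΔC = 25 − 5.8 = 19.20 mg/L
LD = Vd × ΔC / F = 145.6 × 19.20 / 0.84 = 3328 mg

3330 mg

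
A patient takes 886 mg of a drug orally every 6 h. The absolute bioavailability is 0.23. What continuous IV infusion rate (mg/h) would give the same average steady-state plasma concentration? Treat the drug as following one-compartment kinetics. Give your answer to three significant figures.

Equivalent systemic input: infusion rate = F·D/τ.
Rate = 0.23 × 886 / 6 = 33.96 mg/h

34.0 mg/h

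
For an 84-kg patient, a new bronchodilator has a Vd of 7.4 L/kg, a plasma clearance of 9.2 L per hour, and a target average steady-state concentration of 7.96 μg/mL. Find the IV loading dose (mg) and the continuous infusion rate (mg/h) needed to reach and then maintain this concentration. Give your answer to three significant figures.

Vd(total) = 84 kg × 7.4 L/kg = 621.6 L
LD = Vd · C_target = 621.6 × 7.96 = 4948 mg
Maintenance: replace elimination → rate = CL × Css = 9.200 × 7.96 = 73.23 mg/h

(a) 4950 mg; (b) 73.2 mg/h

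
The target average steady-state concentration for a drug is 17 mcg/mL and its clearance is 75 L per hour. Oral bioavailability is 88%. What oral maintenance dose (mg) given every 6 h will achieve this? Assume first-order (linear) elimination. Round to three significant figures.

D = CL × Css × τ / F = 75.00 × 17 × 6 / 0.88 = 8693 mg

8690 mg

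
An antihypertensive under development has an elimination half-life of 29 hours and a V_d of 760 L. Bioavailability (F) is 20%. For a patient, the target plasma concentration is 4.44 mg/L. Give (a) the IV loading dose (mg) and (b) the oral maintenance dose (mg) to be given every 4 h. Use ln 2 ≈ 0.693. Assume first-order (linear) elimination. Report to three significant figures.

LD = Vd × C = 760.0 × 4.44 = 3374 mg
CL = 0.693 × Vd / t½ = 0.693 × 760.0 / 29 = 18.16 L/h
D = CL × Css × τ / F = 18.16 × 4.44 × 4 / 0.2 = 1613 mg

(a) 3370 mg; (b) 1610 mg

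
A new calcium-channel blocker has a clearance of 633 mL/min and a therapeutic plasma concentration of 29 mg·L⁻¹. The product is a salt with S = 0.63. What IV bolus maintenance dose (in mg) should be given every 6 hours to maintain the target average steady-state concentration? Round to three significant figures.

Convert clearance: 633 mL/min × 60 min/h ÷ 1000 mL/L = 37.98 L/h
At steady state, dose per interval replaces the amount cleared in that interval: S·D/τ = CL·Css.
D = CL × Css × τ / S = 37.98 × 29 × 6 / 0.63 = 10490 mg

10500 mg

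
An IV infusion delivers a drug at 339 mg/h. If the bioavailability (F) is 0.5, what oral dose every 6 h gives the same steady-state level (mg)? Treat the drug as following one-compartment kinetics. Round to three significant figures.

4070 mg

To maintain the same Css, the systemic dosing rate must be unchanged: F·D/τ = infusion rate.
D = rate × τ / F = 339 × 6 / 0.5 = 4068 mg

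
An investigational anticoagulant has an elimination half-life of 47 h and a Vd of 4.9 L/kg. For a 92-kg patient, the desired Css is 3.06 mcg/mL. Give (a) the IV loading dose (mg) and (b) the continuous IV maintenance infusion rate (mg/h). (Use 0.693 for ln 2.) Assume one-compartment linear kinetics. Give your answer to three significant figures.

(a) 1380 mg; (b) 20.3 mg/h

Vd = 4.9 L/kg × 92 kg = 450.8 L
LD = Vd × C = 450.8 × 3.06 = 1379 mg
CL = 0.693 × Vd / t½ = 0.693 × 450.8 / 47 = 6.647 L/h
Infusion rate = CL × Css = 6.647 × 3.06 = 20.34 mg/h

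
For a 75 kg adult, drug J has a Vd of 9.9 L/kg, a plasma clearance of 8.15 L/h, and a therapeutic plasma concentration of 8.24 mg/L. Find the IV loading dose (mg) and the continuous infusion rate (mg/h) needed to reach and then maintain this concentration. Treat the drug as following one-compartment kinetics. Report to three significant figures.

Total Vd = 9.9 × 75 = 742.5 L
Loading dose = Vd × C = 742.5 × 8.24 = 6118 mg
Infusion rate = 8.150 L/h × 8.24 mg/L = 67.16 mg/h

(a) 6120 mg; (b) 67.2 mg/h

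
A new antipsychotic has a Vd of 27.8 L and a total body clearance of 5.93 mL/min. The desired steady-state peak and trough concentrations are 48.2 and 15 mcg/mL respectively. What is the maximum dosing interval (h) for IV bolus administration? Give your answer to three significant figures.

Convert clearance: 5.93 mL/min × 60 min/h ÷ 1000 mL/L = 0.3558 L/h
k = CL / Vd = 0.3558 / 27.80 = 0.01280 h⁻¹
Between IV bolus doses, concentration decays as C = C₀·e^(−kτ), so C_peak/C_trough = e^(kτ).
τ_max = ln(C_peak/C_trough) / k = ln(48.2/15) / 0.01280 = 1.167 / 0.01280 = 91.17 h

91.2 h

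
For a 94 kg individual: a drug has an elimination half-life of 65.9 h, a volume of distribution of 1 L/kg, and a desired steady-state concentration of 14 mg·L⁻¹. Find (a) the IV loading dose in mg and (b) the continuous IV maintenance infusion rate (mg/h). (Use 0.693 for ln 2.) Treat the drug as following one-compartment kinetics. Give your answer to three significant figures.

(a) 1320 mg; (b) 13.8 mg/h

Vd = 1 L/kg × 94 kg = 94.00 L
LD = Vd × C = 94.00 × 14 = 1316 mg
CL = 0.693 × Vd / t½ = 0.693 × 94.00 / 65.9 = 0.9885 L/h
Infusion rate = CL × Css = 0.9885 × 14 = 13.84 mg/h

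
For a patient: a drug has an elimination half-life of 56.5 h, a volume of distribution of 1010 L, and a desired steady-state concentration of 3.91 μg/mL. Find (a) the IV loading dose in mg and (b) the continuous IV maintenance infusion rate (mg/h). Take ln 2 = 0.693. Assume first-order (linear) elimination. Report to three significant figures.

(a) 3950 mg; (b) 48.4 mg/h

LD = Vd × C = 1010 × 3.91 = 3949 mg
CL = 0.693 × Vd / t½ = 0.693 × 1010 / 56.5 = 12.39 L/h
Infusion rate = CL × Css = 12.39 × 3.91 = 48.44 mg/h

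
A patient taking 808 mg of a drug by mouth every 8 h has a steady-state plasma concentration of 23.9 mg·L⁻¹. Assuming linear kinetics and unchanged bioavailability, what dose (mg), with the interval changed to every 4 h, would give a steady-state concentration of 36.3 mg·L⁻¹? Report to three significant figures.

614 mg

For first-order elimination, Css ∝ F·D/(CL·τ); F and CL are unchanged, so Css ∝ D/τ.
D₂ = D₁ × (Css,target / Css,current) × (τ₂/τ₁) = 808 × (36.3/23.9) × (4/8) = 613.6 mg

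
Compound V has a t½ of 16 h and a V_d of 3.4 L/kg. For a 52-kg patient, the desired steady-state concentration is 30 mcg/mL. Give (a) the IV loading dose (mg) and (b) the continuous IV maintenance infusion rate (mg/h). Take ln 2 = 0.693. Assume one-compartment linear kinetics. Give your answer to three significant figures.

(a) 5300 mg; (b) 230 mg/h

Total Vd = 3.4 × 52 = 176.8 L
LD = Vd × C = 176.8 × 30 = 5304 mg
CL = 0.693 × Vd / t½ = 0.693 × 176.8 / 16 = 7.658 L/h
Infusion rate = CL × Css = 7.658 × 30 = 229.7 mg/h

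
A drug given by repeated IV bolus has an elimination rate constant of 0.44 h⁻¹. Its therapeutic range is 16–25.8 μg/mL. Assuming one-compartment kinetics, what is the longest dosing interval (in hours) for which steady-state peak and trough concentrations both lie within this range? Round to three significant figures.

Between IV bolus doses, concentration decays as C = C₀·e^(−kτ), so C_peak/C_trough = e^(kτ).
τ_max = ln(C_peak/C_trough) / k = ln(25.8/16) / 0.4400 = 0.4778 / 0.4400 = 1.086 h

1.09 h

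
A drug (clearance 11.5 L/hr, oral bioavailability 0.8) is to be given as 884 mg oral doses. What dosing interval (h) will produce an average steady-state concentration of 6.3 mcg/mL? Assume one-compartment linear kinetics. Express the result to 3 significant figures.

9.76 h

F·D/τ = CL·Css → τ = F·D / (CL·Css).
τ = 0.8 × 884 / (11.5 × 6.3) = 9.761 h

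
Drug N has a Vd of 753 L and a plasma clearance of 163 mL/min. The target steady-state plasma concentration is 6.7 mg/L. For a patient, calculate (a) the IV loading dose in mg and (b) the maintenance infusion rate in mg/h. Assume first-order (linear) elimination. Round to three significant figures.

Loading dose = Vd × C = 753.0 × 6.7 = 5045 mg
Convert clearance: 163 mL/min × 60 min/h ÷ 1000 mL/L = 9.780 L/h
Infusion rate = 9.780 L/h × 6.7 mg/L = 65.53 mg/h

(a) 5050 mg; (b) 65.5 mg/h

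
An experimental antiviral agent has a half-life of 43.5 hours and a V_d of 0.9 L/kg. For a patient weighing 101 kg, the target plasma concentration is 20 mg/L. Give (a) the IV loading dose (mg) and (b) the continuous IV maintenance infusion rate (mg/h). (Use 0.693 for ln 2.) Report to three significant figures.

Total Vd = 0.9 × 101 = 90.90 L
LD = Vd × C = 90.90 × 20 = 1818 mg
CL = 0.693 × Vd / t½ = 0.693 × 90.90 / 43.5 = 1.448 L/h
Infusion rate = CL × Css = 1.448 × 20 = 28.96 mg/h

(a) 1820 mg; (b) 29.0 mg/h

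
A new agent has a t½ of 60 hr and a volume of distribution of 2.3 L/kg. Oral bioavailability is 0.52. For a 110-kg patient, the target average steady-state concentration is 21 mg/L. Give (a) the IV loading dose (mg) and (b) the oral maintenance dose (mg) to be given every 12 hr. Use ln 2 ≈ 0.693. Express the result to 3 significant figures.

Vd(total) = 110 kg × 2.3 L/kg = 253.0 L
LD = Vd × C = 253.0 × 21 = 5313 mg
CL = 0.693 × Vd / t½ = 0.693 × 253.0 / 60 = 2.922 L/h
D = CL × Css × τ / F = 2.922 × 21 × 12 / 0.52 = 1416 mg

(a) 5310 mg; (b) 1420 mg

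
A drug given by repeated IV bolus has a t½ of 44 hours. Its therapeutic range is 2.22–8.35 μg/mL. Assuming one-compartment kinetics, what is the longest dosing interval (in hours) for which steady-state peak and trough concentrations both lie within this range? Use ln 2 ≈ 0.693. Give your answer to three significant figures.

k = 0.693 / t½ = 0.693 / 44 = 0.01575 h⁻¹
Between IV bolus doses, concentration decays as C = C₀·e^(−kτ), so C_peak/C_trough = e^(kτ).
τ_max = ln(C_peak/C_trough) / k = ln(8.35/2.22) / 0.01575 = 1.325 / 0.01575 = 84.13 h

84.1 h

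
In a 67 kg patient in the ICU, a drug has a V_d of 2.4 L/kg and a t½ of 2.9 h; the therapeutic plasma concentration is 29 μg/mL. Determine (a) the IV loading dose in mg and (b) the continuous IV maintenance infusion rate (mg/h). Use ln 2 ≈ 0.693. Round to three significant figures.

(a) 4660 mg; (b) 1110 mg/h

Total Vd = 2.4 × 67 = 160.8 L
LD = Vd × C = 160.8 × 29 = 4663 mg
CL = 0.693 × Vd / t½ = 0.693 × 160.8 / 2.9 = 38.43 L/h
Infusion rate = CL × Css = 38.43 × 29 = 1114 mg/h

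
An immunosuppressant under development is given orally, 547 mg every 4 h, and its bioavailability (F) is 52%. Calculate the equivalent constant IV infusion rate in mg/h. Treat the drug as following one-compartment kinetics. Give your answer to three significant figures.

Equivalent systemic input: infusion rate = F·D/τ.
Rate = 0.52 × 547 / 4 = 71.11 mg/h

71.1 mg/h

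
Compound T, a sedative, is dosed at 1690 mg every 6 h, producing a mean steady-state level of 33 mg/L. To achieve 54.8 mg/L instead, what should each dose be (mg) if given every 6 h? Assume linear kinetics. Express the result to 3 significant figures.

With linear kinetics, Css is proportional to dose rate (D/τ) at fixed clearance.
D₂ = D₁ × (Css,target / Css,current) = 1690 × 54.8/33 = 2806 mg

2810 mg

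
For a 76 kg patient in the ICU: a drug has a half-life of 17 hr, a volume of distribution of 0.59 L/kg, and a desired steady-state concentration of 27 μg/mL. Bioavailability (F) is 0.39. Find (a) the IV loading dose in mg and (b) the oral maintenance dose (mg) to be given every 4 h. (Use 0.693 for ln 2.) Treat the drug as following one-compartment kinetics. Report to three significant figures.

(a) 1210 mg; (b) 506 mg

Vd(total) = 76 kg × 0.59 L/kg = 44.84 L
LD = Vd × C = 44.84 × 27 = 1211 mg
CL = 0.693 × Vd / t½ = 0.693 × 44.84 / 17 = 1.828 L/h
D = CL × Css × τ / F = 1.828 × 27 × 4 / 0.39 = 506.2 mg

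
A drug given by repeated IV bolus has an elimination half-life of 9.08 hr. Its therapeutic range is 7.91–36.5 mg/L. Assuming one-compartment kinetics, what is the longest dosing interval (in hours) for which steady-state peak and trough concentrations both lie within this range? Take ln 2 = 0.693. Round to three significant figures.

20.0 h

k = 0.693 / t½ = 0.693 / 9.08 = 0.07632 h⁻¹
Between IV bolus doses, concentration decays as C = C₀·e^(−kτ), so C_peak/C_trough = e^(kτ).
τ_max = ln(C_peak/C_trough) / k = ln(36.5/7.91) / 0.07632 = 1.529 / 0.07632 = 20.03 h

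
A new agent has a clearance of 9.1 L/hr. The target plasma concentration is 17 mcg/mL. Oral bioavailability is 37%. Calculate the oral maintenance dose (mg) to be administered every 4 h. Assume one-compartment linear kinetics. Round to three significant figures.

At steady state, dose per interval replaces the amount cleared in that interval: F·D/τ = CL·Css.
D = CL × Css × τ / F = 9.100 × 17 × 4 / 0.37 = 1672 mg

1670 mg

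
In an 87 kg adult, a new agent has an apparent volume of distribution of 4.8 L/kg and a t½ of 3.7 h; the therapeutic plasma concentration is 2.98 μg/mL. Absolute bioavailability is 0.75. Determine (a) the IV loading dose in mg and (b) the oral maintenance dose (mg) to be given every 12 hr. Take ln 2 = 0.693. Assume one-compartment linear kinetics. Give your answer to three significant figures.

Total Vd = 4.8 × 87 = 417.6 L
LD = Vd × C = 417.6 × 2.98 = 1244 mg
CL = 0.693 × Vd / t½ = 0.693 × 417.6 / 3.7 = 78.22 L/h
D = CL × Css × τ / F = 78.22 × 2.98 × 12 / 0.75 = 3730 mg

(a) 1240 mg; (b) 3730 mg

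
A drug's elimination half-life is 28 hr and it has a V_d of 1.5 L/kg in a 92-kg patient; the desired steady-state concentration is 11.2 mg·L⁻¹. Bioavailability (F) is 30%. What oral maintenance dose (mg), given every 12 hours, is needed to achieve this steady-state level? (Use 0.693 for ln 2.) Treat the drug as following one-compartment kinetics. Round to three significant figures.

1530 mg

Vd(total) = 92 kg × 1.5 L/kg = 138.0 L
CL = ln 2 · Vd / t½ = 0.693 × 138.0 / 28 = 3.416 L/h
D = CL × Css × τ / F = 3.416 × 11.2 × 12 / 0.3 = 1530 mg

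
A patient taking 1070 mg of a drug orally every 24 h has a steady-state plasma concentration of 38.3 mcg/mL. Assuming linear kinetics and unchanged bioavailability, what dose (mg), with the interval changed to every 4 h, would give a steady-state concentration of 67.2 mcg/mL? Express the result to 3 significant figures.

313 mg

With linear kinetics, Css is proportional to dose rate (D/τ) at fixed clearance.
D₂ = D₁ × (Css,target / Css,current) × (τ₂/τ₁) = 1070 × (67.2/38.3) × (4/24) = 312.9 mg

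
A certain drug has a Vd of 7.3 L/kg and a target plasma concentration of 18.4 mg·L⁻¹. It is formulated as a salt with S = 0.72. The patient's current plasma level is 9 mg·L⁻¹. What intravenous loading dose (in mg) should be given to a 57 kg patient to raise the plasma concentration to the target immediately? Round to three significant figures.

Vd = 7.3 L/kg × 57 kg = 416.1 L
Concentration deficit ΔC = 18.4 − 9 = 9.400 mg/L
LD = Vd × ΔC / S = 416.1 × 9.400 / 0.72 = 5432 mg

5430 mg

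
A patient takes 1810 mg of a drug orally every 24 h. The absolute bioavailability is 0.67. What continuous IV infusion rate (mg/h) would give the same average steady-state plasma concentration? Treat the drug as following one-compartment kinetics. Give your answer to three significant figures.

Equivalent systemic input: infusion rate = F·D/τ.
Rate = 0.67 × 1810 / 24 = 50.53 mg/h

50.5 mg/h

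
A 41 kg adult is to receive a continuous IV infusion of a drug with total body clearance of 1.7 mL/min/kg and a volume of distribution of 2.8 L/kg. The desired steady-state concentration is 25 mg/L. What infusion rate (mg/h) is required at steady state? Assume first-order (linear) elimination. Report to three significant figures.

105 mg/h

CL = 1.7 mL/min/kg × 41 kg = 69.70 mL/min = 69.70 × 60/1000 = 4.182 L/h
At steady state, infusion rate equals elimination rate: rate in = CL × Css.
Infusion rate = CL · Css = 4.182 L/h × 25 mg/L = 104.6 mg/h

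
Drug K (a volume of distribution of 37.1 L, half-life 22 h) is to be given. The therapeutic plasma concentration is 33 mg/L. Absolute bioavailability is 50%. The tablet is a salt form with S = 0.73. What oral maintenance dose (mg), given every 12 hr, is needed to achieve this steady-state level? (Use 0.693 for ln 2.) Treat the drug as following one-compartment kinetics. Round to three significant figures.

1270 mg

k = 0.693/22 = 0.03150 h⁻¹, so CL = k·Vd = 0.03150 × 37.10 = 1.169 L/h
D = CL × Css × τ / F / S = 1.169 × 33 × 12 / 0.5 / 0.73 = 1268 mg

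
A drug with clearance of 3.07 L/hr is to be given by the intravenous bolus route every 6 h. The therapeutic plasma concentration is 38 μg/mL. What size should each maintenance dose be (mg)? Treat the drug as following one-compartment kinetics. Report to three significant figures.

D = CL × Css × τ = 3.070 × 38 × 6 = 700.0 mg

700 mg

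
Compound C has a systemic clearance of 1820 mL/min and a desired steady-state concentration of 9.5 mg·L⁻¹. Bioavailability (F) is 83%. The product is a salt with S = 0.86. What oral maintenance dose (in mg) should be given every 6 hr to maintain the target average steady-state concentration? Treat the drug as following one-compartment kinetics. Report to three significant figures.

8720 mg

CL = 1820 mL/min × 60/1000 = 109.2 L/h
D = CL × Css × τ / F / S = 109.2 × 9.5 × 6 / 0.83 / 0.86 = 8720 mg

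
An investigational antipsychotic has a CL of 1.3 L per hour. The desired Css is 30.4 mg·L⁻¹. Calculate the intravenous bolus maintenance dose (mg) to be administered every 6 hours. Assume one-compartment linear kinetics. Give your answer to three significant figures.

237 mg

D = CL × Css × τ = 1.300 × 30.4 × 6 = 237.1 mg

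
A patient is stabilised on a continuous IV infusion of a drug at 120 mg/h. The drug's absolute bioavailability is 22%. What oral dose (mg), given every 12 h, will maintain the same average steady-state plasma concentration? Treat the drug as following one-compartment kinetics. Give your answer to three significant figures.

To maintain the same Css, the systemic dosing rate must be unchanged: F·D/τ = infusion rate.
D = rate × τ / F = 120 × 12 / 0.22 = 6545 mg

6550 mg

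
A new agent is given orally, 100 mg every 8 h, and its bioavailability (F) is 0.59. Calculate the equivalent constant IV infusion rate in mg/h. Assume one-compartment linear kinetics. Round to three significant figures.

Equivalent systemic input: infusion rate = F·D/τ.
Rate = 0.59 × 100 / 8 = 7.375 mg/h

7.38 mg/h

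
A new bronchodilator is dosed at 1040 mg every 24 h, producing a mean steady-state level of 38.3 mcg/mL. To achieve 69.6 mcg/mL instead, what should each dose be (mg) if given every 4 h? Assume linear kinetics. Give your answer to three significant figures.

315 mg

For first-order elimination, Css ∝ F·D/(CL·τ); F and CL are unchanged, so Css ∝ D/τ.
D₂ = D₁ × (Css,target / Css,current) × (τ₂/τ₁) = 1040 × (69.6/38.3) × (4/24) = 315.0 mg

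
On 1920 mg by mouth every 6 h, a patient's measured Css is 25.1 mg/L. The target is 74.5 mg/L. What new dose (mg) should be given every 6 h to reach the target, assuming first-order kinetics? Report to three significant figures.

5700 mg

For first-order elimination, Css ∝ F·D/(CL·τ); F and CL are unchanged, so Css ∝ D/τ.
D₂ = D₁ × (Css,target / Css,current) = 1920 × 74.5/25.1 = 5699 mg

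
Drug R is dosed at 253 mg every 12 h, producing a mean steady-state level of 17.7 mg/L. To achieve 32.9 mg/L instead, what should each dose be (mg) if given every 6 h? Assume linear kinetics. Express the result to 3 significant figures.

235 mg

With linear kinetics, Css is proportional to dose rate (D/τ) at fixed clearance.
D₂ = D₁ × (Css,target / Css,current) × (τ₂/τ₁) = 253 × (32.9/17.7) × (6/12) = 235.1 mg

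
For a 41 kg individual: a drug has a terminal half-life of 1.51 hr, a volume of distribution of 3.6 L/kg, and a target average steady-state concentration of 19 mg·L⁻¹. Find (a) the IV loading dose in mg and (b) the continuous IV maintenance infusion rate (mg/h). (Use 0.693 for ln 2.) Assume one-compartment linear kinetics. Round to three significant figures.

Total Vd = 3.6 × 41 = 147.6 L
LD = Vd × C = 147.6 × 19 = 2804 mg
CL = 0.693 × Vd / t½ = 0.693 × 147.6 / 1.51 = 67.74 L/h
Infusion rate = CL × Css = 67.74 × 19 = 1287 mg/h

(a) 2800 mg; (b) 1290 mg/h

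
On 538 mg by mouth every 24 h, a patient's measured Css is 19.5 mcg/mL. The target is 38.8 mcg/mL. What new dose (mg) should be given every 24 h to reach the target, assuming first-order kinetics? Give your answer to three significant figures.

1070 mg

For first-order elimination, Css ∝ F·D/(CL·τ); F and CL are unchanged, so Css ∝ D/τ.
D₂ = D₁ × (Css,target / Css,current) = 538 × 38.8/19.5 = 1070 mg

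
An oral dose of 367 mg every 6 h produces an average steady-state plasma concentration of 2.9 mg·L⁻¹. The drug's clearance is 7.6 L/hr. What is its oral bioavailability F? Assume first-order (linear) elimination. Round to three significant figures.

F·D/τ = CL·Css at steady state → F = CL·Css·τ / D.
F = 7.6 × 2.9 × 6 / 367 = 0.360

0.360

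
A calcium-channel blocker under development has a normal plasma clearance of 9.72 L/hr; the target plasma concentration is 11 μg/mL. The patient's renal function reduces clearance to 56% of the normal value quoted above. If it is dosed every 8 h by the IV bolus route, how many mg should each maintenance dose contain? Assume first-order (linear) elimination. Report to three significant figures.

Patient clearance = 0.56 × 9.720 = 5.443 L/h
At steady state, dose per interval replaces the amount cleared in that interval: D/τ = CL·Css.
D = CL × Css × τ = 5.443 × 11 × 8 = 479.0 mg

479 mg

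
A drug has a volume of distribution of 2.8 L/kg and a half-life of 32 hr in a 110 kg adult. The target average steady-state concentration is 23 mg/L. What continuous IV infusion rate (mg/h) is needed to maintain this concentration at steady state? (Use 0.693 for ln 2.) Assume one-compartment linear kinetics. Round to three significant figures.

Total Vd = 2.8 × 110 = 308.0 L
k = 0.693/32 = 0.02166 h⁻¹, so CL = k·Vd = 0.02166 × 308.0 = 6.671 L/h
Infusion rate = CL × Css = 6.671 × 23 = 153.4 mg/h

153 mg/h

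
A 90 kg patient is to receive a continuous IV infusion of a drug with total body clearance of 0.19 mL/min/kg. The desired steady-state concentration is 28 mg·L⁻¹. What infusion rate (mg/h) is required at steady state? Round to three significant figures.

28.7 mg/h

CL = 0.19 mL/min/kg × 90 kg = 17.10 mL/min = 17.10 × 60/1000 = 1.026 L/h
Infusion rate = CL · Css = 1.026 L/h × 28 mg/L = 28.73 mg/h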